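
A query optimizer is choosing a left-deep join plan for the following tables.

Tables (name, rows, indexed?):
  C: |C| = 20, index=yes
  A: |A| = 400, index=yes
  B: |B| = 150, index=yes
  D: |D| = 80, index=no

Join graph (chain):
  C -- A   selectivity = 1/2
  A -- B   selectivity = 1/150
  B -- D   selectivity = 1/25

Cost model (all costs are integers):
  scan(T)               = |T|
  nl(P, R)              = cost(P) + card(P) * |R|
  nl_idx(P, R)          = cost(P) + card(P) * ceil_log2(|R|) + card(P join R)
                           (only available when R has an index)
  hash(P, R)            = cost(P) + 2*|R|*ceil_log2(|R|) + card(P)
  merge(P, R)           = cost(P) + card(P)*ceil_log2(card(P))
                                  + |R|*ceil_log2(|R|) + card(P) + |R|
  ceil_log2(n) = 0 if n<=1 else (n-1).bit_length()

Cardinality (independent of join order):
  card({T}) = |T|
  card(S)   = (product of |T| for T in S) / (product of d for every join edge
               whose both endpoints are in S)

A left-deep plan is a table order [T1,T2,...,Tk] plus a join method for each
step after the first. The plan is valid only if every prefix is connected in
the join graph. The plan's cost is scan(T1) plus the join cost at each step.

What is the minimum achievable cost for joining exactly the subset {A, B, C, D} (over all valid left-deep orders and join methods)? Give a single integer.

Selinger DP over subsets of {A,B,C,D}:
  {C}: scan cost=20, card=20
  {A}: scan cost=400, card=400
  {B}: scan cost=150, card=150
  {D}: scan cost=80, card=80
  {AC}: card=4000; try (C,hash)→1000, (A,merge)→4140, (A,nl_idx)→4200, (C,merge)→4520, (C,nl_idx)→6400, (A,hash)→7240 …(+2); best=1000 via (C,hash)
  {AB}: card=400; try (A,nl_idx)→1900, (B,hash)→3200, (B,nl_idx)→4000, (A,merge)→5500, (B,merge)→5750, (A,hash)→7500 …(+2); best=1900 via (A,nl_idx)
  {BD}: card=480; try (B,nl_idx)→1200, (D,hash)→1420, (B,merge)→2070, (D,merge)→2140, (B,hash)→2560, (B,nl)→12080 …(+1); best=1200 via (B,nl_idx)
  {ABC}: card=4000; try (C,hash)→2500, (C,merge)→6020, (B,hash)→7400, (C,nl_idx)→7900, (C,nl)→9900, (B,nl_idx)→37000 …(+2); best=2500 via (C,hash)
  {ABD}: card=1280; try (D,hash)→3420, (D,merge)→6540, (A,nl_idx)→6800, (A,hash)→8880, (A,merge)→10000, (D,nl)→33900 …(+1); best=3420 via (D,hash)
  {ABCD}: card=12800; try (C,hash)→4900, (D,hash)→7620, (C,merge)→18900, (C,nl_idx)→22620, (C,nl)→29020, (D,merge)→55140 …(+1); best=4900 via (C,hash)

4900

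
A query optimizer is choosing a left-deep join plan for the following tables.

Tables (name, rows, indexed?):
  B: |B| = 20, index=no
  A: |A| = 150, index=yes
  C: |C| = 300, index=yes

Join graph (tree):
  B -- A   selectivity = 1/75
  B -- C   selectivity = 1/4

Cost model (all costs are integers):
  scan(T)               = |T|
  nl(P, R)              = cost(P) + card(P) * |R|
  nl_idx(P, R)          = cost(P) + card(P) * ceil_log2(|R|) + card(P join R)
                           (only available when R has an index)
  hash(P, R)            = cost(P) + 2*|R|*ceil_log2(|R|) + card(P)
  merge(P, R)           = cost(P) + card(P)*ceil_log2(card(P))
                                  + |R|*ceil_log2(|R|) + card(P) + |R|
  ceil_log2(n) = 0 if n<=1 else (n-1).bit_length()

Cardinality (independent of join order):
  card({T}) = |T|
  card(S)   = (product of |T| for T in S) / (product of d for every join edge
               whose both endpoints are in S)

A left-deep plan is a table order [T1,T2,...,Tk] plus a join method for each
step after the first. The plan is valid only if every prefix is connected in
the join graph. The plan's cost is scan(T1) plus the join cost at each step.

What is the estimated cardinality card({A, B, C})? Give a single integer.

Tables in S: A(150), B(20), C(300)
Edges inside S: B-A(d=75), B-C(d=4)
numerator = 150 * 20 * 300 = 900000
denominator = 75 * 4 = 300
card(S) = 900000 / 300 = 3000

3000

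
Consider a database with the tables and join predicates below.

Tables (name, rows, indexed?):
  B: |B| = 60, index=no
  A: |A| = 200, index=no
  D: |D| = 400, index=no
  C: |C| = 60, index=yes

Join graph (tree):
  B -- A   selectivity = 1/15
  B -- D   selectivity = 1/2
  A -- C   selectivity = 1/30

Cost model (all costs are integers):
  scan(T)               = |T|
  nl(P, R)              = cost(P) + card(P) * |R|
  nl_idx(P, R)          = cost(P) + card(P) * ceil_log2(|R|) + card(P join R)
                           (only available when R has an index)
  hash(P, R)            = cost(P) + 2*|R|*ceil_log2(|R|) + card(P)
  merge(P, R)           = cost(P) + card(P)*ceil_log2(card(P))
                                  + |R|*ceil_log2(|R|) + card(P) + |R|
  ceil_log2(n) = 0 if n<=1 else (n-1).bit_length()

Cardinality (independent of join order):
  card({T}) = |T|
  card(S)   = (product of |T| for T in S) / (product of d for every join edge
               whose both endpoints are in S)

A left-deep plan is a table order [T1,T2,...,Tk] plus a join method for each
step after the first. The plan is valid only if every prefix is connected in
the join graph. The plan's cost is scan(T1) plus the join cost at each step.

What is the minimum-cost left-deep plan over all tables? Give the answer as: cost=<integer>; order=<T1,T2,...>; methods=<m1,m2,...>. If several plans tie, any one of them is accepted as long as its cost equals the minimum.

Selinger DP (subsets sized 1..n):
  {B}: scan cost=60, card=60
  {A}: scan cost=200, card=200
  {D}: scan cost=400, card=400
  {C}: scan cost=60, card=60
  {AB}: card=800; try (B,hash)→1120, (A,merge)→2280, (B,merge)→2420, (A,hash)→3320, (A,nl)→12060, (B,nl)→12200; best=1120 via (B,hash)
  {BD}: card=12000; try (B,hash)→1520, (D,merge)→4480, (B,merge)→4820, (D,hash)→7320, (D,nl)→24060, (B,nl)→24400; best=1520 via (B,hash)
  {AC}: card=400; try (C,hash)→1120, (C,nl_idx)→1800, (A,merge)→2280, (C,merge)→2420, (A,hash)→3320, (A,nl)→12060 …(+1); best=1120 via (C,hash)
  {ABD}: card=160000; try (D,hash)→9120, (D,merge)→13920, (A,hash)→16720, (A,merge)→183320, (D,nl)→321120, (A,nl)→2401520; best=9120 via (D,hash)
  {ABC}: card=1600; try (B,hash)→2240, (C,hash)→2640, (B,merge)→5540, (C,nl_idx)→7520, (C,merge)→10340, (B,nl)→25120 …(+1); best=2240 via (B,hash)
  {ABCD}: card=320000; try (D,hash)→11040, (D,merge)→25440, (C,hash)→169840, (D,nl)→642240, (C,nl_idx)→1289120, (C,merge)→3049540 …(+1); best=11040 via (D,hash)

cost=11040; order=A,C,B,D; methods=hash,hash,hash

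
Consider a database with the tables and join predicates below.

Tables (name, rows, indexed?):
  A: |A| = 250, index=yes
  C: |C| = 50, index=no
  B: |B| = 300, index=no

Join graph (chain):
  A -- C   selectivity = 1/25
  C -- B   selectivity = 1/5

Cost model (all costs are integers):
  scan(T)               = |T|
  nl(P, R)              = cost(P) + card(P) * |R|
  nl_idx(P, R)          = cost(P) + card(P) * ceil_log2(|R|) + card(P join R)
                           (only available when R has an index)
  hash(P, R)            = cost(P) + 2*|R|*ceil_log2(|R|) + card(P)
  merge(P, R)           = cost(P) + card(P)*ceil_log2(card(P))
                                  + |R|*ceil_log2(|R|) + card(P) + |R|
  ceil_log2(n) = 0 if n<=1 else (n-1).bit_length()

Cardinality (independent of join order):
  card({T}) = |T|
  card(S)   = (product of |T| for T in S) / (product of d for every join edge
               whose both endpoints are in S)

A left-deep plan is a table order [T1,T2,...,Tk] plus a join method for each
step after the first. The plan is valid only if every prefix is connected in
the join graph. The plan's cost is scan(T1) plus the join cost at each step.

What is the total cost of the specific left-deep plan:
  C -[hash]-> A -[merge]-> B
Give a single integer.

step 1: scan C: cost=50, card=50
step 2: join A via hash
    card(P join A) = 50*250/(25) = 500
    cost = 50 + 2*250*8 + 50 = 4100
step 3: join B via merge
    card(P join B) = 500*300/(5) = 30000
    cost = 4100 + 500*9 + 300*9 + 500 + 300 = 12100

12100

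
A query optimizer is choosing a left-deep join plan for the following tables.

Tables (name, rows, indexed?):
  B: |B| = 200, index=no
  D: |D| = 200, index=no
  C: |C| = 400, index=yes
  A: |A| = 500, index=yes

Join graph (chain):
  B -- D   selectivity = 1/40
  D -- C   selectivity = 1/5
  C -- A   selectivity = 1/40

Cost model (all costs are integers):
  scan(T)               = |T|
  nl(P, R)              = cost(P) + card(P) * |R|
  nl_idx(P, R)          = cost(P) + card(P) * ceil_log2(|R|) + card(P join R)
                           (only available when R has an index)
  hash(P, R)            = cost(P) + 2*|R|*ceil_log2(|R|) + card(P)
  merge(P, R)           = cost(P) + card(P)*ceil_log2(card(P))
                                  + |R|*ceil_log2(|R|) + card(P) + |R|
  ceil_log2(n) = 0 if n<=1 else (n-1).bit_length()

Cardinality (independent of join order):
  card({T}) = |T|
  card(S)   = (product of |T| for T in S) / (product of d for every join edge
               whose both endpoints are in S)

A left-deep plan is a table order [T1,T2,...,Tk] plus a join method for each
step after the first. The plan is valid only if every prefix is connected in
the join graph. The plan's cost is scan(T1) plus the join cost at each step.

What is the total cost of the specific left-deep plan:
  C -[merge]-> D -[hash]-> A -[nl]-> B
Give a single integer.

40031200

step 1: scan C: cost=400, card=400
step 2: join D via merge
    card(P join D) = 400*200/(5) = 16000
    cost = 400 + 400*9 + 200*8 + 400 + 200 = 6200
step 3: join A via hash
    card(P join A) = 16000*500/(40) = 200000
    cost = 6200 + 2*500*9 + 16000 = 31200
step 4: join B via nl
    card(P join B) = 200000*200/(40) = 1000000
    cost = 31200 + 200000*200 = 40031200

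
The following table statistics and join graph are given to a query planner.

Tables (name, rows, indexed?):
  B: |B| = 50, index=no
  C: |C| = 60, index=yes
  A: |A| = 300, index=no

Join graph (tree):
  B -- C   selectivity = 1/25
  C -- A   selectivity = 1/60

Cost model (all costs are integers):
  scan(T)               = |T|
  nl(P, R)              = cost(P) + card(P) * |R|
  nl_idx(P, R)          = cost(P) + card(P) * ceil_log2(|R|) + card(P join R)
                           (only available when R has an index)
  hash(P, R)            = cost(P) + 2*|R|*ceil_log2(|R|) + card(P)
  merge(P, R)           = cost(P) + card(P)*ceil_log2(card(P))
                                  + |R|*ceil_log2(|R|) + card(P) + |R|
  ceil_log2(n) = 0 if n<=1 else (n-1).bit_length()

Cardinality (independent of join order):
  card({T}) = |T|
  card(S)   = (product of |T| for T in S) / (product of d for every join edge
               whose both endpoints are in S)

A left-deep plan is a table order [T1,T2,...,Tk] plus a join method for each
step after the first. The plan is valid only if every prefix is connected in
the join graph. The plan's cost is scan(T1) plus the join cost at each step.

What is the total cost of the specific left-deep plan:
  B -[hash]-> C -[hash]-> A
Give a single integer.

step 1: scan B: cost=50, card=50
step 2: join C via hash
    card(P join C) = 50*60/(25) = 120
    cost = 50 + 2*60*6 + 50 = 820
step 3: join A via hash
    card(P join A) = 120*300/(60) = 600
    cost = 820 + 2*300*9 + 120 = 6340

6340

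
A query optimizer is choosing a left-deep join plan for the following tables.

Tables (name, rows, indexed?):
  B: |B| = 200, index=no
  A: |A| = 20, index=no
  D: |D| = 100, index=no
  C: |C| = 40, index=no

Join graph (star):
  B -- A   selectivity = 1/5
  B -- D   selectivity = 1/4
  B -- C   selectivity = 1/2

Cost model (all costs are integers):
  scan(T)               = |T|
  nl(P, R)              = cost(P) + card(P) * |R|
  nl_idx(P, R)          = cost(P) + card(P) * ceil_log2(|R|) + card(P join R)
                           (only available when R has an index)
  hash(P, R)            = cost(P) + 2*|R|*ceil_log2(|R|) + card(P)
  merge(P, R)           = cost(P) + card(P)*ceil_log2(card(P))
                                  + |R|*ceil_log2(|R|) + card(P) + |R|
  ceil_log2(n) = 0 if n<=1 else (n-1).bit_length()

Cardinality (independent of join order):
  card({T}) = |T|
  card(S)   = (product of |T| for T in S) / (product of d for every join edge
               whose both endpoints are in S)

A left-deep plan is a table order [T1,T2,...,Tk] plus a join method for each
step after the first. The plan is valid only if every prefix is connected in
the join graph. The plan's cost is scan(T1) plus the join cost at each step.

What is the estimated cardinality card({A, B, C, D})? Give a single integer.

400000

Tables in S: A(20), B(200), C(40), D(100)
Edges inside S: B-A(d=5), B-D(d=4), B-C(d=2)
numerator = 20 * 200 * 40 * 100 = 16000000
denominator = 5 * 4 * 2 = 40
card(S) = 16000000 / 40 = 400000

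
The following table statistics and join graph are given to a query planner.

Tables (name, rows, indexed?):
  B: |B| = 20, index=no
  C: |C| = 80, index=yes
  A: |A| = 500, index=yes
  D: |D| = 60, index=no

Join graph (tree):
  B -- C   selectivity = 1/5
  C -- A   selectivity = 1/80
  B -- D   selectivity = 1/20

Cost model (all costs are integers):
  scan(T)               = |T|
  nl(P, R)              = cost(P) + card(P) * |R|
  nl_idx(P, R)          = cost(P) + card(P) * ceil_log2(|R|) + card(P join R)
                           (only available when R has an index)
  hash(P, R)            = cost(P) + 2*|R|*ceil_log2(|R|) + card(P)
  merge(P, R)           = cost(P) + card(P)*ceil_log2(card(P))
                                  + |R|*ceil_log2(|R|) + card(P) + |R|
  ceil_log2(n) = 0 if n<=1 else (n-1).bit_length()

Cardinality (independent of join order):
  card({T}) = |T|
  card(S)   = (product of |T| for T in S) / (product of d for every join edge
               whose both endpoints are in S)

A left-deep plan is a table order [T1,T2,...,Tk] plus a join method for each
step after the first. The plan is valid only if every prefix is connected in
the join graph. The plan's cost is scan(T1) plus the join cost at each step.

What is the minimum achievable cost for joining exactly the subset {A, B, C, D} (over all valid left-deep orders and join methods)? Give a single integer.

4720

Selinger DP over subsets of {A,B,C,D}:
  {B}: scan cost=20, card=20
  {C}: scan cost=80, card=80
  {A}: scan cost=500, card=500
  {D}: scan cost=60, card=60
  {BC}: card=320; try (B,hash)→360, (C,nl_idx)→480, (C,merge)→780, (B,merge)→840, (C,hash)→1160, (C,nl)→1620 …(+1); best=360 via (B,hash)
  {BD}: card=60; try (B,hash)→320, (D,merge)→560, (B,merge)→600, (D,hash)→760, (D,nl)→1220, (B,nl)→1260; best=320 via (B,hash)
  {AC}: card=500; try (A,nl_idx)→1300, (C,hash)→2120, (C,nl_idx)→4500, (A,merge)→5720, (C,merge)→6140, (A,hash)→9160 …(+2); best=1300 via (A,nl_idx)
  {ABC}: card=2000; try (B,hash)→2000, (A,nl_idx)→5240, (B,merge)→6420, (A,merge)→8560, (A,hash)→9680, (B,nl)→11300 …(+1); best=2000 via (B,hash)
  {BCD}: card=960; try (C,merge)→1380, (D,hash)→1400, (C,hash)→1500, (C,nl_idx)→1700, (D,merge)→3980, (C,nl)→5120 …(+1); best=1380 via (C,merge)
  {ABCD}: card=6000; try (D,hash)→4720, (A,hash)→11340, (A,nl_idx)→16020, (A,merge)→16940, (D,merge)→26420, (D,nl)→122000 …(+1); best=4720 via (D,hash)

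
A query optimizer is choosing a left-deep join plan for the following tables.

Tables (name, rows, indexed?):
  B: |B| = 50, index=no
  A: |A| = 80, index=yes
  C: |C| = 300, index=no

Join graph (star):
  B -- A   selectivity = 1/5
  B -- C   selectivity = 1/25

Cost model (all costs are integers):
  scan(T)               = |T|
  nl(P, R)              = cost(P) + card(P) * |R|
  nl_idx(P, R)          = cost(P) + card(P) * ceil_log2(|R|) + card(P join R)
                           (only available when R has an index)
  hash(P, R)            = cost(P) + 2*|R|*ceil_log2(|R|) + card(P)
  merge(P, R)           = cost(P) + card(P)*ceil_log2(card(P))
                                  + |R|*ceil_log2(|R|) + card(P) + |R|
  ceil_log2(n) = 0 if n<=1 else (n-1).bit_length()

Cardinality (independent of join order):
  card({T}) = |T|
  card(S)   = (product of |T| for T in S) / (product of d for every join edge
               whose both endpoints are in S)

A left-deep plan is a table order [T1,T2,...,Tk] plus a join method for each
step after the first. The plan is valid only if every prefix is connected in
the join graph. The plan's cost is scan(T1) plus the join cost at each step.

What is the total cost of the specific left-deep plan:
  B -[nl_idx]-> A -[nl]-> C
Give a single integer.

step 1: scan B: cost=50, card=50
step 2: join A via nl_idx
    card(P join A) = 50*80/(5) = 800
    cost = 50 + 50*7 + 800 = 1200
step 3: join C via nl
    card(P join C) = 800*300/(25) = 9600
    cost = 1200 + 800*300 = 241200

241200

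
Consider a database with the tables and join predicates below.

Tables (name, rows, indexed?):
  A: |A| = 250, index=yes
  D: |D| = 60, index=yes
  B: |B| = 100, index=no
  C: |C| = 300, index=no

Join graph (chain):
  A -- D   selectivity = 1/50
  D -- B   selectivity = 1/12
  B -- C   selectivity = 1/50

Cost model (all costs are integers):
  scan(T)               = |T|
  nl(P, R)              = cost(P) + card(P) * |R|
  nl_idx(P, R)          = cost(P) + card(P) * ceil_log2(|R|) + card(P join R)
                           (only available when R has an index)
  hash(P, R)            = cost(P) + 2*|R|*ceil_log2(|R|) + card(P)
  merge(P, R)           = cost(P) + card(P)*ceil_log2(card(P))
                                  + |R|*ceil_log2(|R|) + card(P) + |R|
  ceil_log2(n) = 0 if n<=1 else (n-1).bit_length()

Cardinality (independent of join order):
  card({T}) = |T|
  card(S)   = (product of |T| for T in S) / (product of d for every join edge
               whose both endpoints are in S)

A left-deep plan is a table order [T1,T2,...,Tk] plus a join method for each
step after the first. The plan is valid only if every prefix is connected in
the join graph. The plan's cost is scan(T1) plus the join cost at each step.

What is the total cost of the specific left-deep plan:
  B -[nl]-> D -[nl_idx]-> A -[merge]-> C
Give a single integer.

step 1: scan B: cost=100, card=100
step 2: join D via nl
    card(P join D) = 100*60/(12) = 500
    cost = 100 + 100*60 = 6100
step 3: join A via nl_idx
    card(P join A) = 500*250/(50) = 2500
    cost = 6100 + 500*8 + 2500 = 12600
step 4: join C via merge
    card(P join C) = 2500*300/(50) = 15000
    cost = 12600 + 2500*12 + 300*9 + 2500 + 300 = 48100

48100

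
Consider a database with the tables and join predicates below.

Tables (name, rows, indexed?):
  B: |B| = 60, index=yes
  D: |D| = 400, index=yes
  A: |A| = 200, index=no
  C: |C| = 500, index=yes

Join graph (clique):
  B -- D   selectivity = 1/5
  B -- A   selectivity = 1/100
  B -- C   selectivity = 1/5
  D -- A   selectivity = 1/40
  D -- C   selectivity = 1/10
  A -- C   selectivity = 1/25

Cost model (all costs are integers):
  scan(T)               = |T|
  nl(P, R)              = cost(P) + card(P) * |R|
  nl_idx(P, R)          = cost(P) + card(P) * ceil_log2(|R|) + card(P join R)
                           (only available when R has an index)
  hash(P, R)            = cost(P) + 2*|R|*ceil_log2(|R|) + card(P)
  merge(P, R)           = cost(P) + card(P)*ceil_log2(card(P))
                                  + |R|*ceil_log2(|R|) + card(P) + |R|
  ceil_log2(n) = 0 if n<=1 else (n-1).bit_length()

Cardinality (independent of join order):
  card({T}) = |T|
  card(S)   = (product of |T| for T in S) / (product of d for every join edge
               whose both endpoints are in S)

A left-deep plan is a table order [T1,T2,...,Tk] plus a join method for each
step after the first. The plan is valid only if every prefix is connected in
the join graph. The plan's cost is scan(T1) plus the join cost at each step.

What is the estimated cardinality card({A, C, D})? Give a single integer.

Tables in S: A(200), C(500), D(400)
Edges inside S: D-A(d=40), D-C(d=10), A-C(d=25)
numerator = 200 * 500 * 400 = 40000000
denominator = 40 * 10 * 25 = 10000
card(S) = 40000000 / 10000 = 4000

4000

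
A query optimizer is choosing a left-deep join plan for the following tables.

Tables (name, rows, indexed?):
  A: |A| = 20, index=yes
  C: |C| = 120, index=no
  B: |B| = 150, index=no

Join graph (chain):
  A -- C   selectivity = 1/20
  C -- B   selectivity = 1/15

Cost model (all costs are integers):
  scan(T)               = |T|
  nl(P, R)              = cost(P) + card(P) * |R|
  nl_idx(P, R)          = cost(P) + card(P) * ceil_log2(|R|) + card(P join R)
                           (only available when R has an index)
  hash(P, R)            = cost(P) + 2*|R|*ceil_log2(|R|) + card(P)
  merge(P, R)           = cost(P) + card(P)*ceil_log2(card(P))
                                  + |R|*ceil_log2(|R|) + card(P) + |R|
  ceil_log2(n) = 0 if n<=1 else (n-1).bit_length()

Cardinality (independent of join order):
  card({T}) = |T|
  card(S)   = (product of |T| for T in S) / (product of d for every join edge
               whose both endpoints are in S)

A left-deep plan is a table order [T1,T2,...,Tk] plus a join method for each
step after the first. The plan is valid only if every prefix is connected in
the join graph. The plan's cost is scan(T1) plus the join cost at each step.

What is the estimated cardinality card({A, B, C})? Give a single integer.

Tables in S: A(20), B(150), C(120)
Edges inside S: A-C(d=20), C-B(d=15)
numerator = 20 * 150 * 120 = 360000
denominator = 20 * 15 = 300
card(S) = 360000 / 300 = 1200

1200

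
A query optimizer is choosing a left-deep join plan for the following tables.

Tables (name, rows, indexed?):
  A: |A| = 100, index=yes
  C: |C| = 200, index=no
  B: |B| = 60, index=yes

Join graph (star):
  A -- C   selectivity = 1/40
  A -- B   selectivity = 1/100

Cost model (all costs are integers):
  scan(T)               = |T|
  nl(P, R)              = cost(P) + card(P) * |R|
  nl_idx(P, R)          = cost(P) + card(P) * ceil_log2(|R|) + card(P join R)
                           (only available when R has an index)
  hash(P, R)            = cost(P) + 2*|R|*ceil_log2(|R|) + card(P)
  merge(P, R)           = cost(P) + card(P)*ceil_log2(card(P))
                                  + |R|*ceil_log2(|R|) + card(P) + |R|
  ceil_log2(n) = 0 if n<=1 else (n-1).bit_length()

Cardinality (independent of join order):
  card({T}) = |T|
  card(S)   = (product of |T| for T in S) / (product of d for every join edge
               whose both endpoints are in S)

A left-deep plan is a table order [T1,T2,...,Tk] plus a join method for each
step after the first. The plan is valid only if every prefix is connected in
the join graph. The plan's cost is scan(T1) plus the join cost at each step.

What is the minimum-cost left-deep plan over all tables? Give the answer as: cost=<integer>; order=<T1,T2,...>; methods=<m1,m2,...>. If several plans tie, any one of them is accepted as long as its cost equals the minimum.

cost=2760; order=B,A,C; methods=nl_idx,merge

Selinger DP (subsets sized 1..n):
  {A}: scan cost=100, card=100
  {C}: scan cost=200, card=200
  {B}: scan cost=60, card=60
  {AC}: card=500; try (A,hash)→1800, (A,nl_idx)→2100, (C,merge)→2700, (A,merge)→2800, (C,hash)→3400, (C,nl)→20100 …(+1); best=1800 via (A,hash)
  {AB}: card=60; try (A,nl_idx)→540, (B,nl_idx)→760, (B,hash)→920, (A,merge)→1280, (B,merge)→1320, (A,hash)→1520 …(+2); best=540 via (A,nl_idx)
  {ABC}: card=300; try (C,merge)→2760, (B,hash)→3020, (C,hash)→3800, (B,nl_idx)→5100, (B,merge)→7220, (C,nl)→12540 …(+1); best=2760 via (C,merge)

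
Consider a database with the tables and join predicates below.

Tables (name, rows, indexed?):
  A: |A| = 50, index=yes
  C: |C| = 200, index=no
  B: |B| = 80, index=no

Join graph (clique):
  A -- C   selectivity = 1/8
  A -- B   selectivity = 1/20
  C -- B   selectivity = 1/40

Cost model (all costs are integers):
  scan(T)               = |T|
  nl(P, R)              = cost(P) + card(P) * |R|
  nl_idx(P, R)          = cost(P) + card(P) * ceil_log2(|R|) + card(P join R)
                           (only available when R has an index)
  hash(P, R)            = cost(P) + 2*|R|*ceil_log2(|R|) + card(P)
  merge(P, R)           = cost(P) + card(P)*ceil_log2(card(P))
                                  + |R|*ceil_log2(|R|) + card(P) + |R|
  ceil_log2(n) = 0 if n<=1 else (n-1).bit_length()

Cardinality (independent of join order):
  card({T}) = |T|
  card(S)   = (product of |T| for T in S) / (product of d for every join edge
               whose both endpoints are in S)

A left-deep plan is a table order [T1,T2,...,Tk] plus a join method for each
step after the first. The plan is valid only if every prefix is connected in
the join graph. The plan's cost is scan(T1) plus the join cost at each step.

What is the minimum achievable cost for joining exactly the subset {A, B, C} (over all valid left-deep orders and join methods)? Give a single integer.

2520

Selinger DP over subsets of {A,B,C}:
  {A}: scan cost=50, card=50
  {C}: scan cost=200, card=200
  {B}: scan cost=80, card=80
  {AC}: card=1250; try (A,hash)→1000, (C,merge)→2200, (A,merge)→2350, (A,nl_idx)→2650, (C,hash)→3300, (C,nl)→10050 …(+1); best=1000 via (A,hash)
  {AB}: card=200; try (A,hash)→760, (A,nl_idx)→760, (B,merge)→1040, (A,merge)→1070, (B,hash)→1220, (B,nl)→4050 …(+1); best=760 via (A,hash)
  {BC}: card=400; try (B,hash)→1520, (C,merge)→2520, (B,merge)→2640, (C,hash)→3360, (C,nl)→16080, (B,nl)→16200; best=1520 via (B,hash)
  {ABC}: card=125; try (A,hash)→2520, (B,hash)→3370, (A,nl_idx)→4045, (C,hash)→4160, (C,merge)→4360, (A,merge)→5870 …(+4); best=2520 via (A,hash)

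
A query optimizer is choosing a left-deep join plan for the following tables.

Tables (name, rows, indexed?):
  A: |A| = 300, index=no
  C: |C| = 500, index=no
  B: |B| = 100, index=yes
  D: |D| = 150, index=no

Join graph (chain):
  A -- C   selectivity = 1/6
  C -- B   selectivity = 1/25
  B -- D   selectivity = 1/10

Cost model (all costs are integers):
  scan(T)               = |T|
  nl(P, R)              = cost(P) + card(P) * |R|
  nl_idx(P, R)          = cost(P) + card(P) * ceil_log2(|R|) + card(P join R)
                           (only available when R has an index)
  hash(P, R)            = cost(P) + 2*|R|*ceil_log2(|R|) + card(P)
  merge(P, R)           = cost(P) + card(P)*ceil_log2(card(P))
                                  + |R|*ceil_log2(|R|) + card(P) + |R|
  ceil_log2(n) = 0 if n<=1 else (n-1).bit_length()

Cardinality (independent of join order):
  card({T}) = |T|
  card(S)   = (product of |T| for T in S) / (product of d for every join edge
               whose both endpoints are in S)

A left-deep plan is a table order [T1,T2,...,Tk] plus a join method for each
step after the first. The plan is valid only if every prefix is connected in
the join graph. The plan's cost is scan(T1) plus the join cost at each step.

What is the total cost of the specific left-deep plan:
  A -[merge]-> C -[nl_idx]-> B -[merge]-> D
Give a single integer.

step 1: scan A: cost=300, card=300
step 2: join C via merge
    card(P join C) = 300*500/(6) = 25000
    cost = 300 + 300*9 + 500*9 + 300 + 500 = 8300
step 3: join B via nl_idx
    card(P join B) = 25000*100/(25) = 100000
    cost = 8300 + 25000*7 + 100000 = 283300
step 4: join D via merge
    card(P join D) = 100000*150/(10) = 1500000
    cost = 283300 + 100000*17 + 150*8 + 100000 + 150 = 2084650

2084650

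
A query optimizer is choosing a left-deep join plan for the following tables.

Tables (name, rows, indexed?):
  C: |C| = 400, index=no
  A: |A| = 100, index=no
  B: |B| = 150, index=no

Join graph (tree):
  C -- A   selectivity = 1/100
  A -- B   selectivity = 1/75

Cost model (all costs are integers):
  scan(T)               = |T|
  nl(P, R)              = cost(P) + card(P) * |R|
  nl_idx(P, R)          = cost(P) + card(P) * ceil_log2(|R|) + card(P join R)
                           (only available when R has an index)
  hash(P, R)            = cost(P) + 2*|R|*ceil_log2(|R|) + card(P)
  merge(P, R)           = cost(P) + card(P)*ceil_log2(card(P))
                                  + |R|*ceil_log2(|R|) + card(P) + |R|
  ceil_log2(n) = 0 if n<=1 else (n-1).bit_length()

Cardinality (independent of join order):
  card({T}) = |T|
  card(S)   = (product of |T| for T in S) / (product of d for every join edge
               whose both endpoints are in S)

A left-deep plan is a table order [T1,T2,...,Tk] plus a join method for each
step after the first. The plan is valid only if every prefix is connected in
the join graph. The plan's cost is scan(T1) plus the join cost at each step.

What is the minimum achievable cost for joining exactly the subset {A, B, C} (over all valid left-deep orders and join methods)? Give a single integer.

Selinger DP over subsets of {A,B,C}:
  {C}: scan cost=400, card=400
  {A}: scan cost=100, card=100
  {B}: scan cost=150, card=150
  {AC}: card=400; try (A,hash)→2200, (C,merge)→4900, (A,merge)→5200, (C,hash)→7400, (C,nl)→40100, (A,nl)→40400; best=2200 via (A,hash)
  {AB}: card=200; try (A,hash)→1700, (B,merge)→2250, (A,merge)→2300, (B,hash)→2600, (B,nl)→15100, (A,nl)→15150; best=1700 via (A,hash)
  {ABC}: card=800; try (B,hash)→5000, (C,merge)→7500, (B,merge)→7550, (C,hash)→9100, (B,nl)→62200, (C,nl)→81700; best=5000 via (B,hash)

5000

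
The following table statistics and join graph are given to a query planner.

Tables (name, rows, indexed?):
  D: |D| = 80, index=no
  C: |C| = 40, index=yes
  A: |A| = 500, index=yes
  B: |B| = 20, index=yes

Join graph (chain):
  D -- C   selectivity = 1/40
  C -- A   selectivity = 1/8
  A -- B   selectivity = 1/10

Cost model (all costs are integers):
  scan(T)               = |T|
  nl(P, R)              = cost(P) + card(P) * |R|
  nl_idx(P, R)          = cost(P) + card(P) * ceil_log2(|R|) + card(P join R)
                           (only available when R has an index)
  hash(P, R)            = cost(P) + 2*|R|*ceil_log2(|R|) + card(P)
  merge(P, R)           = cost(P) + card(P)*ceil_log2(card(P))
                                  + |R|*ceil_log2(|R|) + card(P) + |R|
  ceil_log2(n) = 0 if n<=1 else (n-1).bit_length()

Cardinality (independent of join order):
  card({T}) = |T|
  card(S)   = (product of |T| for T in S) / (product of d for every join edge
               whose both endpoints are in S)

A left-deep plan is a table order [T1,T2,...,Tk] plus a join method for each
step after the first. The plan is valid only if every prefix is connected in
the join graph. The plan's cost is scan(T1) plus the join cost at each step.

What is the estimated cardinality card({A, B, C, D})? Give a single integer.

10000

Tables in S: A(500), B(20), C(40), D(80)
Edges inside S: D-C(d=40), C-A(d=8), A-B(d=10)
numerator = 500 * 20 * 40 * 80 = 32000000
denominator = 40 * 8 * 10 = 3200
card(S) = 32000000 / 3200 = 10000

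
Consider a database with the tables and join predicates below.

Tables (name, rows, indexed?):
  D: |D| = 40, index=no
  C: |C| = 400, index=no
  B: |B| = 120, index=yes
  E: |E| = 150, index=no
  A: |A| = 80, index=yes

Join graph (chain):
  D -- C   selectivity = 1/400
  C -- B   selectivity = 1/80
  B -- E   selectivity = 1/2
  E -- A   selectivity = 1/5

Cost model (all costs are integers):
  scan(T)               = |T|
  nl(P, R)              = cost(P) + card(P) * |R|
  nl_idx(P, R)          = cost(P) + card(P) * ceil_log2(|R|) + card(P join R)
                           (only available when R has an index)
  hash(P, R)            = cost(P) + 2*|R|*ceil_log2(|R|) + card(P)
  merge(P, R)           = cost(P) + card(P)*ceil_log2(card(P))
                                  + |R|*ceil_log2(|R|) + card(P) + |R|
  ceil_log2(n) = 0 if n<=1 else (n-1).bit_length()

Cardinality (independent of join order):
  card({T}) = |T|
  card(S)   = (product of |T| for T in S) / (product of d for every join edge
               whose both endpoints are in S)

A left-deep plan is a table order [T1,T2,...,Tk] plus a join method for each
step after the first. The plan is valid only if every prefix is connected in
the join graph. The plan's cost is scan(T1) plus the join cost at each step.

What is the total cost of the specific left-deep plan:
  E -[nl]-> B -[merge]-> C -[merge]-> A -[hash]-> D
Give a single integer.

1643270

step 1: scan E: cost=150, card=150
step 2: join B via nl
    card(P join B) = 150*120/(2) = 9000
    cost = 150 + 150*120 = 18150
step 3: join C via merge
    card(P join C) = 9000*400/(80) = 45000
    cost = 18150 + 9000*14 + 400*9 + 9000 + 400 = 157150
step 4: join A via merge
    card(P join A) = 45000*80/(5) = 720000
    cost = 157150 + 45000*16 + 80*7 + 45000 + 80 = 922790
step 5: join D via hash
    card(P join D) = 720000*40/(400) = 72000
    cost = 922790 + 2*40*6 + 720000 = 1643270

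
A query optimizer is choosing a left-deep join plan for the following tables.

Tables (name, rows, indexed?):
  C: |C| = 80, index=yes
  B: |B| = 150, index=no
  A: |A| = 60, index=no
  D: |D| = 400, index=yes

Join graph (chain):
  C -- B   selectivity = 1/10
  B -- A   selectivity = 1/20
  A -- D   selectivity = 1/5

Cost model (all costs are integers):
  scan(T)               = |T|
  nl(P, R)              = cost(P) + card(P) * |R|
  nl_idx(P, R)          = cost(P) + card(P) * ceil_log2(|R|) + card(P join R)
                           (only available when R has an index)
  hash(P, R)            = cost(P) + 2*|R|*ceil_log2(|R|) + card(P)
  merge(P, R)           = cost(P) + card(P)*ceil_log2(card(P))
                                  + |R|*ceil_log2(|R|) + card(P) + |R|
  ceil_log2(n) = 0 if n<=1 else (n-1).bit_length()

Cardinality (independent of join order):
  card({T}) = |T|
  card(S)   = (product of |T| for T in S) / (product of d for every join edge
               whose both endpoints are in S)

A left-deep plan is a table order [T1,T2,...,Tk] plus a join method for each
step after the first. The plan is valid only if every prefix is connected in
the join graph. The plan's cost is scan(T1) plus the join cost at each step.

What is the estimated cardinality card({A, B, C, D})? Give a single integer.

Tables in S: A(60), B(150), C(80), D(400)
Edges inside S: C-B(d=10), B-A(d=20), A-D(d=5)
numerator = 60 * 150 * 80 * 400 = 288000000
denominator = 10 * 20 * 5 = 1000
card(S) = 288000000 / 1000 = 288000

288000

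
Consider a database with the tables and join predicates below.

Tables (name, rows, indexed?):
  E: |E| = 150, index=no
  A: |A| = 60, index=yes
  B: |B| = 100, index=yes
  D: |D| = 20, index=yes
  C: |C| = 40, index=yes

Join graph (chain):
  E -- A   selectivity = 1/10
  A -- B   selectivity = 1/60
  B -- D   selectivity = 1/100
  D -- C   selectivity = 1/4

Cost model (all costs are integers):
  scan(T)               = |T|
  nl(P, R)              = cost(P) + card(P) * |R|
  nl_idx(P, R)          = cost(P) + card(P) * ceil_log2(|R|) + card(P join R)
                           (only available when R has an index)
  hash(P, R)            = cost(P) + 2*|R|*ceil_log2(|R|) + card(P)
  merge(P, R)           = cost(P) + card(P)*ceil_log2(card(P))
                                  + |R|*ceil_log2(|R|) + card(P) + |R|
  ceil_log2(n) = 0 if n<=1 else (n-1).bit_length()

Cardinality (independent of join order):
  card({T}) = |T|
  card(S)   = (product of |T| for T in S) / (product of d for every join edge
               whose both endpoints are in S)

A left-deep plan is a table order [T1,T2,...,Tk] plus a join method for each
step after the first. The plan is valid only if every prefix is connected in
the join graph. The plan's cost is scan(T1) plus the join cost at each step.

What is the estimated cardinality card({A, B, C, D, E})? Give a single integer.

Tables in S: A(60), B(100), C(40), D(20), E(150)
Edges inside S: E-A(d=10), A-B(d=60), B-D(d=100), D-C(d=4)
numerator = 60 * 100 * 40 * 20 * 150 = 720000000
denominator = 10 * 60 * 100 * 4 = 240000
card(S) = 720000000 / 240000 = 3000

3000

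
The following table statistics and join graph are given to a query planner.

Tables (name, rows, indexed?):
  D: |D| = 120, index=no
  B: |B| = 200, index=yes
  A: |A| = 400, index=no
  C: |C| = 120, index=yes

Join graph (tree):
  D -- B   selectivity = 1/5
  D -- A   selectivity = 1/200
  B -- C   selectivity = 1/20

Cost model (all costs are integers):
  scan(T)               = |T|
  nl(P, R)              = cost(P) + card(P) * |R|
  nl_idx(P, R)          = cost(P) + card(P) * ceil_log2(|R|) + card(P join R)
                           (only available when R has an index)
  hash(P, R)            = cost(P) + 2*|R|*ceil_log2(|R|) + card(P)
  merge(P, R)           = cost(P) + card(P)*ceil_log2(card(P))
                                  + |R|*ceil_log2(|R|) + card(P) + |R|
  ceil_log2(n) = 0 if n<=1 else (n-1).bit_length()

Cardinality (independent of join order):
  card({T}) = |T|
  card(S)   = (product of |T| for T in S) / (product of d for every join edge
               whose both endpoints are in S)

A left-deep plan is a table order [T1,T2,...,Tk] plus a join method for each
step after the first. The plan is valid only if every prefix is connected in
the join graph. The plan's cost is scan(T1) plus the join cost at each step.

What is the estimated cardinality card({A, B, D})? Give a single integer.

9600

Tables in S: A(400), B(200), D(120)
Edges inside S: D-B(d=5), D-A(d=200)
numerator = 400 * 200 * 120 = 9600000
denominator = 5 * 200 = 1000
card(S) = 9600000 / 1000 = 9600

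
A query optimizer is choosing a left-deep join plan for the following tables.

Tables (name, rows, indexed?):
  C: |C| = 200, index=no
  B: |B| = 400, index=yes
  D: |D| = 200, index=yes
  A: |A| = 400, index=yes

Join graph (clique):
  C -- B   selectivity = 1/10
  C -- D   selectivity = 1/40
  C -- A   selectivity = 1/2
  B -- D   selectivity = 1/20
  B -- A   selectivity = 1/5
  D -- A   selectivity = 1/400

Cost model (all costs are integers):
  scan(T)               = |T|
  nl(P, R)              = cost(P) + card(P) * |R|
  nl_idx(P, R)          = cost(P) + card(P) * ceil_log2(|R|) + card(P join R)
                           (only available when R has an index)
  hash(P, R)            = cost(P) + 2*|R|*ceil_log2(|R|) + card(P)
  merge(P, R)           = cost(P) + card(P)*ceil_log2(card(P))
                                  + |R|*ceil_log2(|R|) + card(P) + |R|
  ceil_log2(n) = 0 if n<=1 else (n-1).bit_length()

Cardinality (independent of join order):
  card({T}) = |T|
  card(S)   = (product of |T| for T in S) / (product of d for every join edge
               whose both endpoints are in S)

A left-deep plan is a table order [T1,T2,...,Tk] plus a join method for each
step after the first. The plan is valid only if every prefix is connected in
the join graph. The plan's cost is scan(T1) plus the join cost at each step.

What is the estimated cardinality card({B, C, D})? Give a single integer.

2000

Tables in S: B(400), C(200), D(200)
Edges inside S: C-B(d=10), C-D(d=40), B-D(d=20)
numerator = 400 * 200 * 200 = 16000000
denominator = 10 * 40 * 20 = 8000
card(S) = 16000000 / 8000 = 2000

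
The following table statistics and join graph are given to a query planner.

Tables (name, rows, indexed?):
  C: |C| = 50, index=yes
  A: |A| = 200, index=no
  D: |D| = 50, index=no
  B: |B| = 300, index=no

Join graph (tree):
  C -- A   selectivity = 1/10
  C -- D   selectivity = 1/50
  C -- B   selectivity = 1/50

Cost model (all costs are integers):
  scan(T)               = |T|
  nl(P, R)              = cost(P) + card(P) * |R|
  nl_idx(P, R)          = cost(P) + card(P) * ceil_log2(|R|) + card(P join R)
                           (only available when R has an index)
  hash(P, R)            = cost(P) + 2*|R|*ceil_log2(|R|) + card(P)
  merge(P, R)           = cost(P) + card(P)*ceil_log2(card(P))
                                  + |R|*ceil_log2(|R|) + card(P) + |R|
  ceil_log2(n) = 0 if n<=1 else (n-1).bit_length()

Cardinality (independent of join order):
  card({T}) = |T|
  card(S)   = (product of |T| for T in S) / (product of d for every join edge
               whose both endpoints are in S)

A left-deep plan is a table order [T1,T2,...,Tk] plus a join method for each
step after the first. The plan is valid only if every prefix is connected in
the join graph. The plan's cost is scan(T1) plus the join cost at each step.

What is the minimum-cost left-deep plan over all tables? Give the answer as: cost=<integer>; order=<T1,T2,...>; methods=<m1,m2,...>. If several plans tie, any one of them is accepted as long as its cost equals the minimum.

cost=5600; order=B,C,D,A; methods=hash,hash,hash

Selinger DP (subsets sized 1..n):
  {C}: scan cost=50, card=50
  {A}: scan cost=200, card=200
  {D}: scan cost=50, card=50
  {B}: scan cost=300, card=300
  {AC}: card=1000; try (C,hash)→1000, (A,merge)→2200, (C,merge)→2350, (C,nl_idx)→2400, (A,hash)→3300, (A,nl)→10050 …(+1); best=1000 via (C,hash)
  {CD}: card=50; try (C,nl_idx)→400, (D,hash)→700, (C,hash)→700, (D,merge)→750, (C,merge)→750, (D,nl)→2550 …(+1); best=400 via (C,nl_idx)
  {BC}: card=300; try (C,hash)→1200, (C,nl_idx)→2400, (B,merge)→3400, (C,merge)→3650, (B,hash)→5500, (B,nl)→15050 …(+1); best=1200 via (C,hash)
  {ACD}: card=1000; try (A,merge)→2550, (D,hash)→2600, (A,hash)→3650, (A,nl)→10400, (D,merge)→12350, (D,nl)→51000; best=2550 via (A,merge)
  {ABC}: card=6000; try (A,hash)→4700, (A,merge)→6000, (B,hash)→7400, (B,merge)→15000, (A,nl)→61200, (B,nl)→301000; best=4700 via (A,hash)
  {BCD}: card=300; try (D,hash)→2100, (B,merge)→3750, (D,merge)→4550, (B,hash)→5850, (B,nl)→15400, (D,nl)→16200; best=2100 via (D,hash)
  {ABCD}: card=6000; try (A,hash)→5600, (A,merge)→6900, (B,hash)→8950, (D,hash)→11300, (B,merge)→16550, (A,nl)→62100 …(+3); best=5600 via (A,hash)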